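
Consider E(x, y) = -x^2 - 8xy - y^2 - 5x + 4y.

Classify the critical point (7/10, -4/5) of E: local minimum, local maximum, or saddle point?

saddle point

The Hessian of E is constant: H = [[-2, -8], [-8, -2]].
det(H) = (-2)·(-2) − (-8)² = -60.
Since det(H) < 0, H is indefinite and the critical point is a saddle point.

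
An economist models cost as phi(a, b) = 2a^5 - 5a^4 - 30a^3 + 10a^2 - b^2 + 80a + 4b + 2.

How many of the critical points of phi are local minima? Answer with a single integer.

phi separates as a function of a plus a function of b, so ∇phi=0 decouples.
∂phi/∂a = 10(a - 4)(a - 1)(a + 1)(a + 2) = 0 at a ∈ {-2, -1, 1, 4}; ∂phi/∂b = -2(b - 2) = 0 at b ∈ {2}.
The Hessian is diagonal: diag(phi_aa, phi_bb). Second derivatives: phi_aa(-2)=-180, phi_aa(-1)=100, phi_aa(1)=-180, phi_aa(4)=900; phi_bb(2)=-2.
Local minima occur where both diagonal entries positive: none. Count: 0.

0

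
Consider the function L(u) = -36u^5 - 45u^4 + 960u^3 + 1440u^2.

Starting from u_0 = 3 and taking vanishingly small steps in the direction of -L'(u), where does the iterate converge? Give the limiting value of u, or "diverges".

L'(u) = -180u(u - 4)(u + 1)(u + 4), so L'(3) = 15120.
Gradient descent moves in the -L' direction, i.e. u is decreasing.
The nearest critical point in that direction is u = 0, where L'' = 2880 > 0 (a local minimum). The iterate converges there.

0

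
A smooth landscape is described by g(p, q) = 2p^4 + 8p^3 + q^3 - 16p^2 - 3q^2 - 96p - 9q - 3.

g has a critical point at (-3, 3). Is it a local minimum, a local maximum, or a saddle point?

The mixed partial ∂²g/∂p∂q is 0, so the Hessian at any point is diag(g_pp, g_qq) = diag(8(3p^2 + 6p - 4), 6(q - 1)).
At (-3, 3): H = diag(40, 12).
Both eigenvalues are positive, so H is positive definite: a local minimum.

local minimum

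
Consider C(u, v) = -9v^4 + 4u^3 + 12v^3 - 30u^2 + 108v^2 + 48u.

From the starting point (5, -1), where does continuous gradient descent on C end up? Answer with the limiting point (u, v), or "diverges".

C is separable, so gradient descent decouples: u follows -∂C/∂u, v follows -∂C/∂v.
∂C/∂u = 12(u - 4)(u - 1); at u=5 this is 48, so u decreases.
∂C/∂v = -36v(v - 3)(v + 2); at v=-1 this is -144, so v increases.
u converges to its nearest critical value 4 (a local min of the u-part); v converges to 0. The iterate converges to (4, 0).

(4, 0)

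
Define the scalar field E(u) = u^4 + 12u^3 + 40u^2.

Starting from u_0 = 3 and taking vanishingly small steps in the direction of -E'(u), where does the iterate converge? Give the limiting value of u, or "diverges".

0

E'(u) = 4u(u + 4)(u + 5), so E'(3) = 672.
Gradient descent moves in the -E' direction, i.e. u is decreasing.
The nearest critical point in that direction is u = 0, where E'' = 80 > 0 (a local minimum). The iterate converges there.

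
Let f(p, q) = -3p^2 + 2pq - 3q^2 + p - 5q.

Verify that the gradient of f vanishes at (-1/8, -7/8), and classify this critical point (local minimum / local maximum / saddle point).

local maximum

∇f = (-6p + 2q + 1, 2p - 6q - 5); substituting (-1/8, -7/8) gives ∇f = (0, 0), so (-1/8, -7/8) is indeed a critical point.
The Hessian of f is constant: H = [[-6, 2], [2, -6]].
det(H) = (-6)·(-6) − 2² = 32.
det(H) > 0 and tr(H) = -12 < 0, so H is negative definite and the point is a local maximum.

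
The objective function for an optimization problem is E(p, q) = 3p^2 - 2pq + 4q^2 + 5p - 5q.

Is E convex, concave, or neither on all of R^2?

E is quadratic, so its Hessian is the constant matrix H = [[6, -2], [-2, 8]].
det(H) = 44, tr(H) = 14.
det(H) > 0 and tr(H) > 0, so H is positive definite everywhere: convex.

convex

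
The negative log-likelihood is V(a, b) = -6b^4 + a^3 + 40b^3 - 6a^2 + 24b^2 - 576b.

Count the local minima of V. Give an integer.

V separates as a function of a plus a function of b, so ∇V=0 decouples.
∂V/∂a = 3a(a - 4) = 0 at a ∈ {0, 4}; ∂V/∂b = -24(b - 4)(b - 3)(b + 2) = 0 at b ∈ {-2, 3, 4}.
The Hessian is diagonal: diag(V_aa, V_bb). Second derivatives: V_aa(0)=-12, V_aa(4)=12; V_bb(-2)=-720, V_bb(3)=120, V_bb(4)=-144.
Local minima occur where both diagonal entries positive: (4, 3). Count: 1.

1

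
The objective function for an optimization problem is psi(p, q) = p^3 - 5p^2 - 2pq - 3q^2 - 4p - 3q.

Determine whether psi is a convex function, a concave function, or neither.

The term p^3 is cubic, so the Hessian is not constant.
∂²psi/∂p² = 6p - 10, which takes both signs as p varies (negative for sufficiently negative p). A diagonal entry of the Hessian changing sign means the Hessian is neither positive- nor negative-semidefinite on all of R^2.

neither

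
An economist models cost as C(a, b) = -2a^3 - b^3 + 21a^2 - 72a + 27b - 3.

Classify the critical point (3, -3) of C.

local minimum

The mixed partial ∂²C/∂a∂b is 0, so the Hessian at any point is diag(C_aa, C_bb) = diag(6(-2a + 7), -6b).
At (3, -3): H = diag(6, 18).
Both eigenvalues are positive, so H is positive definite: a local minimum.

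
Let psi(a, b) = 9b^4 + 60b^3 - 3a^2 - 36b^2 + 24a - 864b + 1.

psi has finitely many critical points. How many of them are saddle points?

2

psi separates as a function of a plus a function of b, so ∇psi=0 decouples.
∂psi/∂a = -6(a - 4) = 0 at a ∈ {4}; ∂psi/∂b = 36(b - 2)(b + 3)(b + 4) = 0 at b ∈ {-4, -3, 2}.
The Hessian is diagonal: diag(psi_aa, psi_bb). Second derivatives: psi_aa(4)=-6; psi_bb(-4)=216, psi_bb(-3)=-180, psi_bb(2)=1080.
Saddle points occur where the two diagonal entries have opposite signs: (4, -4), (4, 2). Count: 2.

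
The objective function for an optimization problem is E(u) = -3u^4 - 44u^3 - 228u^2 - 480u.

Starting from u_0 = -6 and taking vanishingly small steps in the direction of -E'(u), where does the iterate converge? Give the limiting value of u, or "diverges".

diverges

E'(u) = -12(u + 2)(u + 4)(u + 5), so E'(-6) = 96.
Gradient descent moves in the -E' direction, i.e. u is decreasing.
There is no critical point below u=-6, and E' keeps the same sign, so the iterate runs off to −∞.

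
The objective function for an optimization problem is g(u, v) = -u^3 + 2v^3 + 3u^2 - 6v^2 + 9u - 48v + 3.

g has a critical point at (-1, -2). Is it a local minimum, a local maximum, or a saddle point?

saddle point

The mixed partial ∂²g/∂u∂v is 0, so the Hessian at any point is diag(g_uu, g_vv) = diag(6(-u + 1), 12(v - 1)).
At (-1, -2): H = diag(12, -36).
The eigenvalues have opposite signs, so H is indefinite: a saddle point.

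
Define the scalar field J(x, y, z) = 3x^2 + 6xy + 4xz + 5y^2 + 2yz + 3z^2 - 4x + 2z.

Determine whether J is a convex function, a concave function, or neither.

J is quadratic, so its Hessian is the constant matrix H = [[6, 6, 4], [6, 10, 2], [4, 2, 6]].
Leading principal minors: 6, 24, 56.
All positive ⇒ H ≻ 0 ⇒ convex.

convex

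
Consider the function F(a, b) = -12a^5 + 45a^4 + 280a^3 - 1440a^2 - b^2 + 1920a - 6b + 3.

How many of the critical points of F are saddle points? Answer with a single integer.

2

F separates as a function of a plus a function of b, so ∇F=0 decouples.
∂F/∂a = -60(a - 4)(a - 2)(a - 1)(a + 4) = 0 at a ∈ {-4, 1, 2, 4}; ∂F/∂b = -2(b + 3) = 0 at b ∈ {-3}.
The Hessian is diagonal: diag(F_aa, F_bb). Second derivatives: F_aa(-4)=14400, F_aa(1)=-900, F_aa(2)=720, F_aa(4)=-2880; F_bb(-3)=-2.
Saddle points occur where the two diagonal entries have opposite signs: (-4, -3), (2, -3). Count: 2.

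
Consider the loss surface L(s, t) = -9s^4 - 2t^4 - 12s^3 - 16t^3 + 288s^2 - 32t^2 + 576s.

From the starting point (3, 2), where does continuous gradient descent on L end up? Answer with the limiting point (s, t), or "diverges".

diverges

L is separable, so gradient descent decouples: s follows -∂L/∂s, t follows -∂L/∂t.
∂L/∂s = -36(s - 4)(s + 1)(s + 4); at s=3 this is 1008, so s decreases.
∂L/∂t = -8t(t + 2)(t + 4); at t=2 this is -384, so t increases.
The t-coordinate has no critical point in that direction and runs off to infinity.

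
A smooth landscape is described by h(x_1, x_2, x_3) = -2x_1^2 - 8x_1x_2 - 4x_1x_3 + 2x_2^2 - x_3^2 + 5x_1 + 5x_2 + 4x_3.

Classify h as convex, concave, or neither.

h is quadratic, so its Hessian is the constant matrix H = [[-4, -8, -4], [-8, 4, 0], [-4, 0, -2]].
Leading principal minors: -4, -80, 96.
Neither pattern holds ⇒ H is indefinite ⇒ neither convex nor concave.

neither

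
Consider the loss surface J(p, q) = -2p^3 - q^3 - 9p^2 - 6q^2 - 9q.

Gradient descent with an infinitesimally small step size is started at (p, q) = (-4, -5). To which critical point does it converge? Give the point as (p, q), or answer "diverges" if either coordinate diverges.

J is separable, so gradient descent decouples: p follows -∂J/∂p, q follows -∂J/∂q.
∂J/∂p = -6p(p + 3); at p=-4 this is -24, so p increases.
∂J/∂q = -3(q + 1)(q + 3); at q=-5 this is -24, so q increases.
p converges to its nearest critical value -3 (a local min of the p-part); q converges to -3. The iterate converges to (-3, -3).

(-3, -3)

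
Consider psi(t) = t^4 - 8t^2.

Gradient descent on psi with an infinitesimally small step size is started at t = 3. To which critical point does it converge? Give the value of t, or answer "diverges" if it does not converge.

psi'(t) = 4t(t - 2)(t + 2), so psi'(3) = 60.
Gradient descent moves in the -psi' direction, i.e. t is decreasing.
The nearest critical point in that direction is t = 2, where psi'' = 32 > 0 (a local minimum). The iterate converges there.

2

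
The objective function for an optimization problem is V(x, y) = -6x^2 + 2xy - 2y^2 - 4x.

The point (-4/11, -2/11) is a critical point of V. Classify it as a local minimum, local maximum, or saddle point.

local maximum

The Hessian of V is constant: H = [[-12, 2], [2, -4]].
det(H) = (-12)·(-4) − 2² = 44.
det(H) > 0 and tr(H) = -16 < 0, so H is negative definite and the point is a local maximum.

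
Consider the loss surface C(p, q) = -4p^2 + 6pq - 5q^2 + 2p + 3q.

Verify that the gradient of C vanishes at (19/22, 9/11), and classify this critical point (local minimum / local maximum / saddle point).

∇C = (-8p + 6q + 2, 6p - 10q + 3); substituting (19/22, 9/11) gives ∇C = (0, 0), so (19/22, 9/11) is indeed a critical point.
The Hessian of C is constant: H = [[-8, 6], [6, -10]].
det(H) = (-8)·(-10) − 6² = 44.
det(H) > 0 and tr(H) = -18 < 0, so H is negative definite and the point is a local maximum.

local maximum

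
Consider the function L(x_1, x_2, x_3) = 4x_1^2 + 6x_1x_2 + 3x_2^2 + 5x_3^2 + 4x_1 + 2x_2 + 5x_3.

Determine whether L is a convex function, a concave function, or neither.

L is quadratic, so its Hessian is the constant matrix H = [[8, 6, 0], [6, 6, 0], [0, 0, 10]].
Leading principal minors: 8, 12, 120.
All positive ⇒ H ≻ 0 ⇒ convex.

convex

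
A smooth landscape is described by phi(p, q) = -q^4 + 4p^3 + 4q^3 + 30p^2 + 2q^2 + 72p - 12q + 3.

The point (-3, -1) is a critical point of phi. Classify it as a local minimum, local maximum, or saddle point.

local maximum

The mixed partial ∂²phi/∂p∂q is 0, so the Hessian at any point is diag(phi_pp, phi_qq) = diag(12(2p + 5), 4(-3q^2 + 6q + 1)).
At (-3, -1): H = diag(-12, -32).
Both eigenvalues are negative, so H is negative definite: a local maximum.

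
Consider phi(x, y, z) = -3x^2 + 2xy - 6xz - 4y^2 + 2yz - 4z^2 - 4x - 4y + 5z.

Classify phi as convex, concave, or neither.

phi is quadratic, so its Hessian is the constant matrix H = [[-6, 2, -6], [2, -8, 2], [-6, 2, -8]].
Leading principal minors: -6, 44, -88.
Signs alternate −, +, − ⇒ H ≺ 0 ⇒ concave.

concave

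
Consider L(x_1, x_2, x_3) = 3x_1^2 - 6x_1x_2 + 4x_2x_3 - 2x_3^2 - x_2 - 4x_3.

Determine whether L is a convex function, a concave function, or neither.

neither

L is quadratic, so its Hessian is the constant matrix H = [[6, -6, 0], [-6, 0, 4], [0, 4, -4]].
Leading principal minors: 6, -36, 48.
Neither pattern holds ⇒ H is indefinite ⇒ neither convex nor concave.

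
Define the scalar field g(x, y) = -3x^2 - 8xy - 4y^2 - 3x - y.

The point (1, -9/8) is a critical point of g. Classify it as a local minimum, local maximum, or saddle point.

saddle point

The Hessian of g is constant: H = [[-6, -8], [-8, -8]].
det(H) = (-6)·(-8) − (-8)² = -16.
Since det(H) < 0, H is indefinite and the critical point is a saddle point.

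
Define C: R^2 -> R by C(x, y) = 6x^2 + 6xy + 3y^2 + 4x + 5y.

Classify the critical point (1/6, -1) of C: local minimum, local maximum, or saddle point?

local minimum

The Hessian of C is constant: H = [[12, 6], [6, 6]].
det(H) = 12·6 − 6² = 36.
det(H) > 0 and tr(H) = 18 > 0, so H is positive definite and the point is a local minimum.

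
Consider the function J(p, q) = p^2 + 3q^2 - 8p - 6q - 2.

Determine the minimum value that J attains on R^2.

J(p,q) separates as A(p) + B(q) − 2, so its minimum is min A + min B − 2.
A'(p) = 2p - 8 vanishes at p ∈ {4}; B'(q) = 6q - 6 vanishes at q ∈ {1}.
Local minima of A (where A''>0): A(4)=-16. Local minima of B: B(1)=-3.
So the global minimum of J is A(4) + B(1) − 2 = -16 − 3 − 2 = -21, attained at (4, 1).

-21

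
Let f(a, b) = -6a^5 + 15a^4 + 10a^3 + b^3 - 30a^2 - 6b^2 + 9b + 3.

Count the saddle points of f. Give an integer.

f separates as a function of a plus a function of b, so ∇f=0 decouples.
∂f/∂a = -30a(a - 2)(a - 1)(a + 1) = 0 at a ∈ {-1, 0, 1, 2}; ∂f/∂b = 3(b - 3)(b - 1) = 0 at b ∈ {1, 3}.
The Hessian is diagonal: diag(f_aa, f_bb). Second derivatives: f_aa(-1)=180, f_aa(0)=-60, f_aa(1)=60, f_aa(2)=-180; f_bb(1)=-6, f_bb(3)=6.
Saddle points occur where the two diagonal entries have opposite signs: (-1, 1), (0, 3), (1, 1), (2, 3). Count: 4.

4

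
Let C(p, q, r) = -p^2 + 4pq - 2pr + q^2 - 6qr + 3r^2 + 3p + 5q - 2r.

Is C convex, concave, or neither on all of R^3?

neither

C is quadratic, so its Hessian is the constant matrix H = [[-2, 4, -2], [4, 2, -6], [-2, -6, 6]].
Leading principal minors: -2, -20, 40.
Neither pattern holds ⇒ H is indefinite ⇒ neither convex nor concave.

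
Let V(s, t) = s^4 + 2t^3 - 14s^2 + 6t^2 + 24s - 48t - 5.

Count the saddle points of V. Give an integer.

V separates as a function of s plus a function of t, so ∇V=0 decouples.
∂V/∂s = 4(s - 2)(s - 1)(s + 3) = 0 at s ∈ {-3, 1, 2}; ∂V/∂t = 6(t - 2)(t + 4) = 0 at t ∈ {-4, 2}.
The Hessian is diagonal: diag(V_ss, V_tt). Second derivatives: V_ss(-3)=80, V_ss(1)=-16, V_ss(2)=20; V_tt(-4)=-36, V_tt(2)=36.
Saddle points occur where the two diagonal entries have opposite signs: (-3, -4), (1, 2), (2, -4). Count: 3.

3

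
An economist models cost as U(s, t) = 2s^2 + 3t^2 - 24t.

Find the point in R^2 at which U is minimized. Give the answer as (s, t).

(0, 4)

U(s,t) separates as P(s) + Q(t), so its minimum is min P + min Q.
P'(s) = 4s vanishes at s ∈ {0}; Q'(t) = 6(t - 4) vanishes at t ∈ {4}.
Local minima of P (where P''>0): P(0)=0. Local minima of Q: Q(4)=-48.
So the global minimum of U is P(0) + Q(4) = 0 − 48 = -48, attained at (0, 4).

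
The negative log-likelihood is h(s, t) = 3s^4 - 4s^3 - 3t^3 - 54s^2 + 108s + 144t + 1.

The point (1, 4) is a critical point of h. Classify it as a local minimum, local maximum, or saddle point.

The mixed partial ∂²h/∂s∂t is 0, so the Hessian at any point is diag(h_ss, h_tt) = diag(12(3s^2 - 2s - 9), -18t).
At (1, 4): H = diag(-96, -72).
Both eigenvalues are negative, so H is negative definite: a local maximum.

local maximum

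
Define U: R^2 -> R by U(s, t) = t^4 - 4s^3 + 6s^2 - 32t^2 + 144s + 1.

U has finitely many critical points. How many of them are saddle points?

U separates as a function of s plus a function of t, so ∇U=0 decouples.
∂U/∂s = -12(s - 4)(s + 3) = 0 at s ∈ {-3, 4}; ∂U/∂t = 4t(t - 4)(t + 4) = 0 at t ∈ {-4, 0, 4}.
The Hessian is diagonal: diag(U_ss, U_tt). Second derivatives: U_ss(-3)=84, U_ss(4)=-84; U_tt(-4)=128, U_tt(0)=-64, U_tt(4)=128.
Saddle points occur where the two diagonal entries have opposite signs: (-3, 0), (4, -4), (4, 4). Count: 3.

3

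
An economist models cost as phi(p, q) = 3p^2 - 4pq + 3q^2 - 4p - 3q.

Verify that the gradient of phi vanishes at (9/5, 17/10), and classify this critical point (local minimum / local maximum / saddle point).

∇phi = (6p - 4q - 4, -4p + 6q - 3); substituting (9/5, 17/10) gives ∇phi = (0, 0), so (9/5, 17/10) is indeed a critical point.
The Hessian of phi is constant: H = [[6, -4], [-4, 6]].
det(H) = 6·6 − (-4)² = 20.
det(H) > 0 and tr(H) = 12 > 0, so H is positive definite and the point is a local minimum.

local minimum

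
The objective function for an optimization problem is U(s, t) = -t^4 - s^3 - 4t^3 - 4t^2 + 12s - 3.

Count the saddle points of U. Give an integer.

U separates as a function of s plus a function of t, so ∇U=0 decouples.
∂U/∂s = -3(s - 2)(s + 2) = 0 at s ∈ {-2, 2}; ∂U/∂t = -4t(t + 1)(t + 2) = 0 at t ∈ {-2, -1, 0}.
The Hessian is diagonal: diag(U_ss, U_tt). Second derivatives: U_ss(-2)=12, U_ss(2)=-12; U_tt(-2)=-8, U_tt(-1)=4, U_tt(0)=-8.
Saddle points occur where the two diagonal entries have opposite signs: (-2, -2), (-2, 0), (2, -1). Count: 3.

3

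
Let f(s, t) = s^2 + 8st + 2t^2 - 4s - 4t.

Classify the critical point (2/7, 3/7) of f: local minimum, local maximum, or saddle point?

The Hessian of f is constant: H = [[2, 8], [8, 4]].
det(H) = 2·4 − 8² = -56.
Since det(H) < 0, H is indefinite and the critical point is a saddle point.

saddle point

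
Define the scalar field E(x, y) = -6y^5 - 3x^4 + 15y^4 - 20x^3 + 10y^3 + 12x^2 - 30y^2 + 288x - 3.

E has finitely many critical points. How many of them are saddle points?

E separates as a function of x plus a function of y, so ∇E=0 decouples.
∂E/∂x = -12(x - 2)(x + 3)(x + 4) = 0 at x ∈ {-4, -3, 2}; ∂E/∂y = -30y(y - 2)(y - 1)(y + 1) = 0 at y ∈ {-1, 0, 1, 2}.
The Hessian is diagonal: diag(E_xx, E_yy). Second derivatives: E_xx(-4)=-72, E_xx(-3)=60, E_xx(2)=-360; E_yy(-1)=180, E_yy(0)=-60, E_yy(1)=60, E_yy(2)=-180.
Saddle points occur where the two diagonal entries have opposite signs: (-4, -1), (-4, 1), (-3, 0), (-3, 2), (2, -1), (2, 1). Count: 6.

6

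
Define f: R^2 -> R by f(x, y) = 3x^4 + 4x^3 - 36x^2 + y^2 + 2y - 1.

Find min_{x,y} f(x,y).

f(x,y) separates as P(x) + Q(y) − 1, so its minimum is min P + min Q − 1.
P'(x) = 12x(x - 2)(x + 3) vanishes at x ∈ {-3, 0, 2}; Q'(y) = 2y + 2 vanishes at y ∈ {-1}.
Local minima of P (where P''>0): P(-3)=-189, P(2)=-64. Local minima of Q: Q(-1)=-1.
So the global minimum of f is P(-3) + Q(-1) − 1 = -189 − 1 − 1 = -191, attained at (-3, -1).

-191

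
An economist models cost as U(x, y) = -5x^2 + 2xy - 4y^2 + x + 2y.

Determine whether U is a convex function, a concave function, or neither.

concave

U is quadratic, so its Hessian is the constant matrix H = [[-10, 2], [2, -8]].
det(H) = 76, tr(H) = -18.
det(H) > 0 and tr(H) < 0, so H is negative definite everywhere: concave.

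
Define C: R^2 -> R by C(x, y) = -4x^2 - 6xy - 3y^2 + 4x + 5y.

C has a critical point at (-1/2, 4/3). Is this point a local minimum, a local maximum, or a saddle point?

The Hessian of C is constant: H = [[-8, -6], [-6, -6]].
det(H) = (-8)·(-6) − (-6)² = 12.
det(H) > 0 and tr(H) = -14 < 0, so H is negative definite and the point is a local maximum.

local maximum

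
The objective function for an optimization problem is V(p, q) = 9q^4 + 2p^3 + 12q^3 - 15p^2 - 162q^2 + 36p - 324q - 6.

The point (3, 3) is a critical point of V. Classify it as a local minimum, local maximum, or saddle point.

The mixed partial ∂²V/∂p∂q is 0, so the Hessian at any point is diag(V_pp, V_qq) = diag(6(2p - 5), 36(3q^2 + 2q - 9)).
At (3, 3): H = diag(6, 864).
Both eigenvalues are positive, so H is positive definite: a local minimum.

local minimum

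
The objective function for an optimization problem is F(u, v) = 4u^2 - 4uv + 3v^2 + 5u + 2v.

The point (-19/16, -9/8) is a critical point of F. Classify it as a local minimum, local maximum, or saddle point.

local minimum

The Hessian of F is constant: H = [[8, -4], [-4, 6]].
det(H) = 8·6 − (-4)² = 32.
det(H) > 0 and tr(H) = 14 > 0, so H is positive definite and the point is a local minimum.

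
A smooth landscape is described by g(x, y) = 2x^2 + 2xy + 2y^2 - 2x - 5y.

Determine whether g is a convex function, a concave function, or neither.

g is quadratic, so its Hessian is the constant matrix H = [[4, 2], [2, 4]].
det(H) = 12, tr(H) = 8.
det(H) > 0 and tr(H) > 0, so H is positive definite everywhere: convex.

convex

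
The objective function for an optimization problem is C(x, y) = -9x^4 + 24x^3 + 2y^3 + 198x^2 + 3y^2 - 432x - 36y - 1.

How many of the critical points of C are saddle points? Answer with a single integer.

3

C separates as a function of x plus a function of y, so ∇C=0 decouples.
∂C/∂x = -36(x - 4)(x - 1)(x + 3) = 0 at x ∈ {-3, 1, 4}; ∂C/∂y = 6(y - 2)(y + 3) = 0 at y ∈ {-3, 2}.
The Hessian is diagonal: diag(C_xx, C_yy). Second derivatives: C_xx(-3)=-1008, C_xx(1)=432, C_xx(4)=-756; C_yy(-3)=-30, C_yy(2)=30.
Saddle points occur where the two diagonal entries have opposite signs: (-3, 2), (1, -3), (4, 2). Count: 3.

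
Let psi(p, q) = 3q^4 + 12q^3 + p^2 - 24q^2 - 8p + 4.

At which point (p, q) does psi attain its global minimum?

psi(p,q) separates as A(p) + B(q) + 4, so its minimum is min A + min B + 4.
A'(p) = 2p - 8 vanishes at p ∈ {4}; B'(q) = 12q(q - 1)(q + 4) vanishes at q ∈ {-4, 0, 1}.
Local minima of A (where A''>0): A(4)=-16. Local minima of B: B(-4)=-384, B(1)=-9.
So the global minimum of psi is A(4) + B(-4) + 4 = -16 − 384 + 4 = -396, attained at (4, -4).

(4, -4)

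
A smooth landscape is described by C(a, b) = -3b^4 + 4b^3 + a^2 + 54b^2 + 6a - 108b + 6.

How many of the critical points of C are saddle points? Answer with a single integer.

C separates as a function of a plus a function of b, so ∇C=0 decouples.
∂C/∂a = 2(a + 3) = 0 at a ∈ {-3}; ∂C/∂b = -12(b - 3)(b - 1)(b + 3) = 0 at b ∈ {-3, 1, 3}.
The Hessian is diagonal: diag(C_aa, C_bb). Second derivatives: C_aa(-3)=2; C_bb(-3)=-288, C_bb(1)=96, C_bb(3)=-144.
Saddle points occur where the two diagonal entries have opposite signs: (-3, -3), (-3, 3). Count: 2.

2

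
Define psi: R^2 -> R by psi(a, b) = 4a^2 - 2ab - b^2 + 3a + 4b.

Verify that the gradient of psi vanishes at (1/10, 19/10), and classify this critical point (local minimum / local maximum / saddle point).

saddle point

∇psi = (8a - 2b + 3, -2a - 2b + 4); substituting (1/10, 19/10) gives ∇psi = (0, 0), so (1/10, 19/10) is indeed a critical point.
The Hessian of psi is constant: H = [[8, -2], [-2, -2]].
det(H) = 8·(-2) − (-2)² = -20.
Since det(H) < 0, H is indefinite and the critical point is a saddle point.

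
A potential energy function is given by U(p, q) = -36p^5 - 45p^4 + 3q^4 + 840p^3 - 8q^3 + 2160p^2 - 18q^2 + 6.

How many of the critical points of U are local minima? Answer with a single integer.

4

U separates as a function of p plus a function of q, so ∇U=0 decouples.
∂U/∂p = -180p(p - 4)(p + 2)(p + 3) = 0 at p ∈ {-3, -2, 0, 4}; ∂U/∂q = 12q(q - 3)(q + 1) = 0 at q ∈ {-1, 0, 3}.
The Hessian is diagonal: diag(U_pp, U_qq). Second derivatives: U_pp(-3)=3780, U_pp(-2)=-2160, U_pp(0)=4320, U_pp(4)=-30240; U_qq(-1)=48, U_qq(0)=-36, U_qq(3)=144.
Local minima occur where both diagonal entries positive: (-3, -1), (-3, 3), (0, -1), (0, 3). Count: 4.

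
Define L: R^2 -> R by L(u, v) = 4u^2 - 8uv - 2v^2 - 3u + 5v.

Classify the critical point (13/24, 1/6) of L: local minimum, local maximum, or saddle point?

saddle point

The Hessian of L is constant: H = [[8, -8], [-8, -4]].
det(H) = 8·(-4) − (-8)² = -96.
Since det(H) < 0, H is indefinite and the critical point is a saddle point.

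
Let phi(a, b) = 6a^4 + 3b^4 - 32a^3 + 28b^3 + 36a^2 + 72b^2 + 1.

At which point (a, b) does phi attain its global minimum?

(3, 0)

phi(a,b) separates as P(a) + Q(b) + 1, so its minimum is min P + min Q + 1.
P'(a) = 24a(a - 3)(a - 1) vanishes at a ∈ {0, 1, 3}; Q'(b) = 12b(b + 3)(b + 4) vanishes at b ∈ {-4, -3, 0}.
Local minima of P (where P''>0): P(0)=0, P(3)=-54. Local minima of Q: Q(-4)=128, Q(0)=0.
So the global minimum of phi is P(3) + Q(0) + 1 = -54 + 0 + 1 = -53, attained at (3, 0).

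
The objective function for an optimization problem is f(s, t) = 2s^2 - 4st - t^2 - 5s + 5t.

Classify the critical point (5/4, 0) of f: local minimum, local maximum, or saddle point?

saddle point

The Hessian of f is constant: H = [[4, -4], [-4, -2]].
det(H) = 4·(-2) − (-4)² = -24.
Since det(H) < 0, H is indefinite and the critical point is a saddle point.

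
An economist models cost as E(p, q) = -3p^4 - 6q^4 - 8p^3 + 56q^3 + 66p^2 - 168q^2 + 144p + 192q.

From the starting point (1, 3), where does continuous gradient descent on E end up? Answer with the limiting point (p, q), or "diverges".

(-1, 2)

E is separable, so gradient descent decouples: p follows -∂E/∂p, q follows -∂E/∂q.
∂E/∂p = -12(p - 3)(p + 1)(p + 4); at p=1 this is 240, so p decreases.
∂E/∂q = -24(q - 4)(q - 2)(q - 1); at q=3 this is 48, so q decreases.
p converges to its nearest critical value -1 (a local min of the p-part); q converges to 2. The iterate converges to (-1, 2).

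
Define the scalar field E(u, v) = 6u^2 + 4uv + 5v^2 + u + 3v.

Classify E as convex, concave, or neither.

convex

E is quadratic, so its Hessian is the constant matrix H = [[12, 4], [4, 10]].
det(H) = 104, tr(H) = 22.
det(H) > 0 and tr(H) > 0, so H is positive definite everywhere: convex.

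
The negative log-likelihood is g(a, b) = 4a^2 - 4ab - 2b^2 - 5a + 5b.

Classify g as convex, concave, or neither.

g is quadratic, so its Hessian is the constant matrix H = [[8, -4], [-4, -4]].
det(H) = -48, tr(H) = 4.
det(H) < 0, so H is indefinite: neither convex nor concave.

neither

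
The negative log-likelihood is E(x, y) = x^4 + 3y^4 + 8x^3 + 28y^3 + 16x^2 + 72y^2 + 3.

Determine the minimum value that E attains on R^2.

E(x,y) separates as P(x) + Q(y) + 3, so its minimum is min P + min Q + 3.
P'(x) = 4x(x + 2)(x + 4) vanishes at x ∈ {-4, -2, 0}; Q'(y) = 12y(y + 3)(y + 4) vanishes at y ∈ {-4, -3, 0}.
Local minima of P (where P''>0): P(-4)=0, P(0)=0. Local minima of Q: Q(-4)=128, Q(0)=0.
So the global minimum of E is P(-4) + Q(0) + 3 = 0 + 0 + 3 = 3, attained at (-4, 0).

3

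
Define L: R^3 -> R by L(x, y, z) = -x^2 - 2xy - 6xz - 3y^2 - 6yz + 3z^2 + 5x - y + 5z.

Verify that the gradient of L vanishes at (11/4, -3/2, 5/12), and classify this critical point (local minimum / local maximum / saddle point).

∇L = (-2x - 2y - 6z + 5, -2x - 6y - 6z - 1, -6x - 6y + 6z + 5); substituting (11/4, -3/2, 5/12) gives ∇L = (0, 0, 0), so (11/4, -3/2, 5/12) is indeed a critical point.
The Hessian is constant: H = [[-2, -2, -6], [-2, -6, -6], [-6, -6, 6]].
Leading principal minors: Δ₁ = -2, Δ₂ = 8, Δ₃ = 192.
The minors fit neither the all-positive nor the alternating-sign pattern, so H is indefinite: a saddle point.

saddle point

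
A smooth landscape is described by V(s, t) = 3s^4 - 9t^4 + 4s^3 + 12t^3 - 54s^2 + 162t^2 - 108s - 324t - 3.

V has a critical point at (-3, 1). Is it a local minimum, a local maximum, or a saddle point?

The mixed partial ∂²V/∂s∂t is 0, so the Hessian at any point is diag(V_ss, V_tt) = diag(12(3s^2 + 2s - 9), 36(-3t^2 + 2t + 9)).
At (-3, 1): H = diag(144, 288).
Both eigenvalues are positive, so H is positive definite: a local minimum.

local minimum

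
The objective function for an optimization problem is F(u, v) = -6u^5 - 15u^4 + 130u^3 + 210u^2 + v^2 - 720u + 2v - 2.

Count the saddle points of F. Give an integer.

F separates as a function of u plus a function of v, so ∇F=0 decouples.
∂F/∂u = -30(u - 3)(u - 1)(u + 2)(u + 4) = 0 at u ∈ {-4, -2, 1, 3}; ∂F/∂v = 2(v + 1) = 0 at v ∈ {-1}.
The Hessian is diagonal: diag(F_uu, F_vv). Second derivatives: F_uu(-4)=2100, F_uu(-2)=-900, F_uu(1)=900, F_uu(3)=-2100; F_vv(-1)=2.
Saddle points occur where the two diagonal entries have opposite signs: (-2, -1), (3, -1). Count: 2.

2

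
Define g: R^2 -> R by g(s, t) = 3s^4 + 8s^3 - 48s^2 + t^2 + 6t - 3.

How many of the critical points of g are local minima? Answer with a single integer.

g separates as a function of s plus a function of t, so ∇g=0 decouples.
∂g/∂s = 12s(s - 2)(s + 4) = 0 at s ∈ {-4, 0, 2}; ∂g/∂t = 2(t + 3) = 0 at t ∈ {-3}.
The Hessian is diagonal: diag(g_ss, g_tt). Second derivatives: g_ss(-4)=288, g_ss(0)=-96, g_ss(2)=144; g_tt(-3)=2.
Local minima occur where both diagonal entries positive: (-4, -3), (2, -3). Count: 2.

2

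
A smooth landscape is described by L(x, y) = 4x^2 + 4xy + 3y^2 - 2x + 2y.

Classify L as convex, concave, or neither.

L is quadratic, so its Hessian is the constant matrix H = [[8, 4], [4, 6]].
det(H) = 32, tr(H) = 14.
det(H) > 0 and tr(H) > 0, so H is positive definite everywhere: convex.

convex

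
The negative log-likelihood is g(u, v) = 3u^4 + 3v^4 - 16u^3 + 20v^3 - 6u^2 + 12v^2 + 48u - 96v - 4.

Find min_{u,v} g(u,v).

g(u,v) separates as P(u) + Q(v) − 4, so its minimum is min P + min Q − 4.
P'(u) = 12(u - 4)(u - 1)(u + 1) vanishes at u ∈ {-1, 1, 4}; Q'(v) = 12(v - 1)(v + 2)(v + 4) vanishes at v ∈ {-4, -2, 1}.
Local minima of P (where P''>0): P(-1)=-35, P(4)=-160. Local minima of Q: Q(-4)=64, Q(1)=-61.
So the global minimum of g is P(4) + Q(1) − 4 = -160 − 61 − 4 = -225, attained at (4, 1).

-225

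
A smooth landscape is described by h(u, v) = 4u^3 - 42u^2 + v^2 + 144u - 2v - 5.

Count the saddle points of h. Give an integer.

h separates as a function of u plus a function of v, so ∇h=0 decouples.
∂h/∂u = 12(u - 4)(u - 3) = 0 at u ∈ {3, 4}; ∂h/∂v = 2(v - 1) = 0 at v ∈ {1}.
The Hessian is diagonal: diag(h_uu, h_vv). Second derivatives: h_uu(3)=-12, h_uu(4)=12; h_vv(1)=2.
Saddle points occur where the two diagonal entries have opposite signs: (3, 1). Count: 1.

1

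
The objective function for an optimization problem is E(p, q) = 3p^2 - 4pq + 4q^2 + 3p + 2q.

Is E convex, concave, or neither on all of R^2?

convex

E is quadratic, so its Hessian is the constant matrix H = [[6, -4], [-4, 8]].
det(H) = 32, tr(H) = 14.
det(H) > 0 and tr(H) > 0, so H is positive definite everywhere: convex.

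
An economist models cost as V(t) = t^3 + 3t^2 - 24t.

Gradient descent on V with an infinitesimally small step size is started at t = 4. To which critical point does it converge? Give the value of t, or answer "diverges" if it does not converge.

2

V'(t) = 3(t - 2)(t + 4), so V'(4) = 48.
Gradient descent moves in the -V' direction, i.e. t is decreasing.
The nearest critical point in that direction is t = 2, where V'' = 18 > 0 (a local minimum). The iterate converges there.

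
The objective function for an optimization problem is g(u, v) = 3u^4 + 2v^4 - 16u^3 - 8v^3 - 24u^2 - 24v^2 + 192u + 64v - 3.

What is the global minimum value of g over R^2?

g(u,v) separates as P(u) + Q(v) − 3, so its minimum is min P + min Q − 3.
P'(u) = 12(u - 4)(u - 2)(u + 2) vanishes at u ∈ {-2, 2, 4}; Q'(v) = 8(v - 4)(v - 1)(v + 2) vanishes at v ∈ {-2, 1, 4}.
Local minima of P (where P''>0): P(-2)=-304, P(4)=128. Local minima of Q: Q(-2)=-128, Q(4)=-128.
So the global minimum of g is P(-2) + Q(-2) − 3 = -304 − 128 − 3 = -435, attained at (-2, -2).

-435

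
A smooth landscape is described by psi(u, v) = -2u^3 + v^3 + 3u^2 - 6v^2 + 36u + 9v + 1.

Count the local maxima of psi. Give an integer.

psi separates as a function of u plus a function of v, so ∇psi=0 decouples.
∂psi/∂u = -6(u - 3)(u + 2) = 0 at u ∈ {-2, 3}; ∂psi/∂v = 3(v - 3)(v - 1) = 0 at v ∈ {1, 3}.
The Hessian is diagonal: diag(psi_uu, psi_vv). Second derivatives: psi_uu(-2)=30, psi_uu(3)=-30; psi_vv(1)=-6, psi_vv(3)=6.
Local maxima occur where both diagonal entries negative: (3, 1). Count: 1.

1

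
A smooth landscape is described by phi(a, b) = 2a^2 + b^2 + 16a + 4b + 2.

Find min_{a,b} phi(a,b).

-34

phi(a,b) separates as P(a) + Q(b) + 2, so its minimum is min P + min Q + 2.
P'(a) = 4a + 16 vanishes at a ∈ {-4}; Q'(b) = 2b + 4 vanishes at b ∈ {-2}.
Local minima of P (where P''>0): P(-4)=-32. Local minima of Q: Q(-2)=-4.
So the global minimum of phi is P(-4) + Q(-2) + 2 = -32 − 4 + 2 = -34, attained at (-4, -2).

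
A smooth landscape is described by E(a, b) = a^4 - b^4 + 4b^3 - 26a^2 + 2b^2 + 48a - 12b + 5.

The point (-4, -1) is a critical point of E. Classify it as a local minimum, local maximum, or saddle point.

saddle point

The mixed partial ∂²E/∂a∂b is 0, so the Hessian at any point is diag(E_aa, E_bb) = diag(4(3a^2 - 13), 4(-3b^2 + 6b + 1)).
At (-4, -1): H = diag(140, -32).
The eigenvalues have opposite signs, so H is indefinite: a saddle point.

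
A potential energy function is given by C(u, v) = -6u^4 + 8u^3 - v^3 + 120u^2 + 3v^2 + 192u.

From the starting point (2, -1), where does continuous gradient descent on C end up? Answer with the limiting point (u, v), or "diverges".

(-1, 0)

C is separable, so gradient descent decouples: u follows -∂C/∂u, v follows -∂C/∂v.
∂C/∂u = -24(u - 4)(u + 1)(u + 2); at u=2 this is 576, so u decreases.
∂C/∂v = -3v(v - 2); at v=-1 this is -9, so v increases.
u converges to its nearest critical value -1 (a local min of the u-part); v converges to 0. The iterate converges to (-1, 0).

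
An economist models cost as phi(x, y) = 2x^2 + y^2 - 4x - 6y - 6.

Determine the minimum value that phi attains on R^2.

phi(x,y) separates as P(x) + Q(y) − 6, so its minimum is min P + min Q − 6.
P'(x) = 4x - 4 vanishes at x ∈ {1}; Q'(y) = 2y - 6 vanishes at y ∈ {3}.
Local minima of P (where P''>0): P(1)=-2. Local minima of Q: Q(3)=-9.
So the global minimum of phi is P(1) + Q(3) − 6 = -2 − 9 − 6 = -17, attained at (1, 3).

-17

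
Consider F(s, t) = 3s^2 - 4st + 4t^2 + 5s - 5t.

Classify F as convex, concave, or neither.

F is quadratic, so its Hessian is the constant matrix H = [[6, -4], [-4, 8]].
det(H) = 32, tr(H) = 14.
det(H) > 0 and tr(H) > 0, so H is positive definite everywhere: convex.

convex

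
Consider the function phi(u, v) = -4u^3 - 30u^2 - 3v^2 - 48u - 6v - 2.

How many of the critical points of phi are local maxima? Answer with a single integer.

1

phi separates as a function of u plus a function of v, so ∇phi=0 decouples.
∂phi/∂u = -12(u + 1)(u + 4) = 0 at u ∈ {-4, -1}; ∂phi/∂v = -6(v + 1) = 0 at v ∈ {-1}.
The Hessian is diagonal: diag(phi_uu, phi_vv). Second derivatives: phi_uu(-4)=36, phi_uu(-1)=-36; phi_vv(-1)=-6.
Local maxima occur where both diagonal entries negative: (-1, -1). Count: 1.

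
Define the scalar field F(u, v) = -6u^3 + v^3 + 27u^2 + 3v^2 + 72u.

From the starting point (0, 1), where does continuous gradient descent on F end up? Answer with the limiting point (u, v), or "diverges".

F is separable, so gradient descent decouples: u follows -∂F/∂u, v follows -∂F/∂v.
∂F/∂u = -18(u - 4)(u + 1); at u=0 this is 72, so u decreases.
∂F/∂v = 3v(v + 2); at v=1 this is 9, so v decreases.
u converges to its nearest critical value -1 (a local min of the u-part); v converges to 0. The iterate converges to (-1, 0).

(-1, 0)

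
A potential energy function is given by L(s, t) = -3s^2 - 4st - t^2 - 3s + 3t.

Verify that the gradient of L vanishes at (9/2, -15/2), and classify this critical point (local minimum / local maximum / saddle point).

∇L = (-6s - 4t - 3, -4s - 2t + 3); substituting (9/2, -15/2) gives ∇L = (0, 0), so (9/2, -15/2) is indeed a critical point.
The Hessian of L is constant: H = [[-6, -4], [-4, -2]].
det(H) = (-6)·(-2) − (-4)² = -4.
Since det(H) < 0, H is indefinite and the critical point is a saddle point.

saddle point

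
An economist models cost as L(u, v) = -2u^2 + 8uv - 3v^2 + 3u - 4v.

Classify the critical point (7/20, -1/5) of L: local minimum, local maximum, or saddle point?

saddle point

The Hessian of L is constant: H = [[-4, 8], [8, -6]].
det(H) = (-4)·(-6) − 8² = -40.
Since det(H) < 0, H is indefinite and the critical point is a saddle point.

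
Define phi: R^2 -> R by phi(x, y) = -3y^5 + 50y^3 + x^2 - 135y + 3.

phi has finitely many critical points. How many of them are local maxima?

phi separates as a function of x plus a function of y, so ∇phi=0 decouples.
∂phi/∂x = 2x = 0 at x ∈ {0}; ∂phi/∂y = -15(y - 3)(y - 1)(y + 1)(y + 3) = 0 at y ∈ {-3, -1, 1, 3}.
The Hessian is diagonal: diag(phi_xx, phi_yy). Second derivatives: phi_xx(0)=2; phi_yy(-3)=720, phi_yy(-1)=-240, phi_yy(1)=240, phi_yy(3)=-720.
Local maxima occur where both diagonal entries negative: none. Count: 0.

0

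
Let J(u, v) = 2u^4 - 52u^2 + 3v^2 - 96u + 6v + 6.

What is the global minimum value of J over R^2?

-701

J(u,v) separates as P(u) + Q(v) + 6, so its minimum is min P + min Q + 6.
P'(u) = 8(u - 4)(u + 1)(u + 3) vanishes at u ∈ {-3, -1, 4}; Q'(v) = 6v + 6 vanishes at v ∈ {-1}.
Local minima of P (where P''>0): P(-3)=-18, P(4)=-704. Local minima of Q: Q(-1)=-3.
So the global minimum of J is P(4) + Q(-1) + 6 = -704 − 3 + 6 = -701, attained at (4, -1).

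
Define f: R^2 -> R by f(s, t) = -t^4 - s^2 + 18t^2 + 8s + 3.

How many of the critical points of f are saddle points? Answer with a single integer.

1

f separates as a function of s plus a function of t, so ∇f=0 decouples.
∂f/∂s = -2(s - 4) = 0 at s ∈ {4}; ∂f/∂t = -4t(t - 3)(t + 3) = 0 at t ∈ {-3, 0, 3}.
The Hessian is diagonal: diag(f_ss, f_tt). Second derivatives: f_ss(4)=-2; f_tt(-3)=-72, f_tt(0)=36, f_tt(3)=-72.
Saddle points occur where the two diagonal entries have opposite signs: (4, 0). Count: 1.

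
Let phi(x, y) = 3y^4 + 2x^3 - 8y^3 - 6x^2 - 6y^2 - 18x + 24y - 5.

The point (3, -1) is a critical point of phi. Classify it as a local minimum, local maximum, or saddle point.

local minimum

The mixed partial ∂²phi/∂x∂y is 0, so the Hessian at any point is diag(phi_xx, phi_yy) = diag(12(x - 1), 12(3y^2 - 4y - 1)).
At (3, -1): H = diag(24, 72).
Both eigenvalues are positive, so H is positive definite: a local minimum.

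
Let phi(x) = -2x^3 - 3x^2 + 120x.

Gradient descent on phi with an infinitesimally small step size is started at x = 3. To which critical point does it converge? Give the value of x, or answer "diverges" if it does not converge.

-5

phi'(x) = -6(x - 4)(x + 5), so phi'(3) = 48.
Gradient descent moves in the -phi' direction, i.e. x is decreasing.
The nearest critical point in that direction is x = -5, where phi'' = 54 > 0 (a local minimum). The iterate converges there.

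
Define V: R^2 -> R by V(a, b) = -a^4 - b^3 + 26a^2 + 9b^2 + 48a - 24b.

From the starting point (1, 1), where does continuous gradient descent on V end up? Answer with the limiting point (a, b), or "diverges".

V is separable, so gradient descent decouples: a follows -∂V/∂a, b follows -∂V/∂b.
∂V/∂a = -4(a - 4)(a + 1)(a + 3); at a=1 this is 96, so a decreases.
∂V/∂b = -3(b - 4)(b - 2); at b=1 this is -9, so b increases.
a converges to its nearest critical value -1 (a local min of the a-part); b converges to 2. The iterate converges to (-1, 2).

(-1, 2)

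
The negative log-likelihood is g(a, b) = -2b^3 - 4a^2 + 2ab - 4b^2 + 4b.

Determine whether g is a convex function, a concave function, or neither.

neither

The term -2b^3 is cubic, so the Hessian is not constant.
∂²g/∂b² = -12b - 8, which takes both signs as b varies (negative for sufficiently large b). A diagonal entry of the Hessian changing sign means the Hessian is neither positive- nor negative-semidefinite on all of R^2.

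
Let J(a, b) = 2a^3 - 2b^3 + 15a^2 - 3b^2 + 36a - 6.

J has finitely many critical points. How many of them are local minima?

J separates as a function of a plus a function of b, so ∇J=0 decouples.
∂J/∂a = 6(a + 2)(a + 3) = 0 at a ∈ {-3, -2}; ∂J/∂b = -6b(b + 1) = 0 at b ∈ {-1, 0}.
The Hessian is diagonal: diag(J_aa, J_bb). Second derivatives: J_aa(-3)=-6, J_aa(-2)=6; J_bb(-1)=6, J_bb(0)=-6.
Local minima occur where both diagonal entries positive: (-2, -1). Count: 1.

1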